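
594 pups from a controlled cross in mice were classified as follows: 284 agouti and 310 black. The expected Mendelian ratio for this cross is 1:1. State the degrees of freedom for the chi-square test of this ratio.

1

A goodness-of-fit test with 2 phenotype classes has df = 2 − 1 = 1.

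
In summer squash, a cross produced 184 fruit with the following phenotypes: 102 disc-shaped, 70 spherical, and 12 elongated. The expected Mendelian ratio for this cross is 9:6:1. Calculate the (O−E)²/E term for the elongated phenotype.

0.022

The 9:6:1 ratio has 16 parts, so with N = 184 the expected counts are:
  disc-shaped: 184 × 9/16 = 103.5
  spherical: 184 × 6/16 = 69
  elongated: 184 × 1/16 = 11.5
Contribution of elongated: (12 − 11.5)² / 11.5 = 0.0217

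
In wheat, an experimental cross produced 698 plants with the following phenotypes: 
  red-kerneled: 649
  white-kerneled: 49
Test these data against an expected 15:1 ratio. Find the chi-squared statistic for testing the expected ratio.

0.706

Under the 15:1 hypothesis (Σ ratio = 16, N = 698):
  red-kerneled: 698 × 15/16 = 654.375
  white-kerneled: 698 × 1/16 = 43.625
χ² = Σ (O − E)² / E
  red-kerneled: (649 − 654.375)² / 654.375 = 0.0441
  white-kerneled: (49 − 43.625)² / 43.625 = 0.6622
χ² = 0.0441 + 0.6622 = 0.7063 ≈ 0.706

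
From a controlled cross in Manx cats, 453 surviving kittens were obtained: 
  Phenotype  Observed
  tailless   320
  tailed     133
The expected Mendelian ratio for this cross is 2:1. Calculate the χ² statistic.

3.219

The 2:1 ratio has 3 parts, so with N = 453 the expected counts are:
  tailless: 453 × 2/3 = 302
  tailed: 453 × 1/3 = 151
χ² = Σ (O − E)² / E
  tailless: (320 − 302)² / 302 = 1.0728
  tailed: (133 − 151)² / 151 = 2.1457
χ² = 1.0728 + 2.1457 = 3.2185 ≈ 3.219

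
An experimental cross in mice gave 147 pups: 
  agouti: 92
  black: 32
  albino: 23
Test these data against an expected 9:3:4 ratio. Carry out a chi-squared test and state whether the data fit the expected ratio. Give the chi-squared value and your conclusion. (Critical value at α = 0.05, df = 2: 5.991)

Under the 9:3:4 hypothesis (Σ ratio = 16, N = 147):
  agouti: 147 × 9/16 = 82.6875
  black: 147 × 3/16 = 27.5625
  albino: 147 × 4/16 = 36.75
χ² = Σ (O − E)² / E
  agouti: (92 − 82.6875)² / 82.6875 = 1.0488
  black: (32 − 27.5625)² / 27.5625 = 0.7144
  albino: (23 − 36.75)² / 36.75 = 5.1446
χ² = 1.0488 + 0.7144 + 5.1446 = 6.9078 ≈ 6.908
Degrees of freedom = 3 − 1 = 2; critical value at α = 0.05 is 5.991.
Since 6.908 > 5.991, we reject the null hypothesis — the data do not fit the 9:3:4 ratio.

6.908; not consistent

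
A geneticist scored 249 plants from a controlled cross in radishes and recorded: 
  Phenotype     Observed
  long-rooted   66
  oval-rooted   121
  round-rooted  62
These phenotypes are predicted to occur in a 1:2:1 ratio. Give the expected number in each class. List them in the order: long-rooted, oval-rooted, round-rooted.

Total ratio parts = 4. Expected numbers out of 249:
  long-rooted: 249 × 1/4 = 62.25
  oval-rooted: 249 × 2/4 = 124.5
  round-rooted: 249 × 1/4 = 62.25

62.25, 124.5, 62.25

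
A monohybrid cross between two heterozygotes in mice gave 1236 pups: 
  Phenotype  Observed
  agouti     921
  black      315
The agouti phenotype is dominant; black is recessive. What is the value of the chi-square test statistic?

For a monohybrid cross between heterozygotes with complete dominance, the expected phenotypic ratio is 3:1.
Under the 3:1 hypothesis (Σ ratio = 4, N = 1236):
  agouti: 1236 × 3/4 = 927
  black: 1236 × 1/4 = 309
χ² = Σ (O − E)² / E
  agouti: (921 − 927)² / 927 = 0.0388
  black: (315 − 309)² / 309 = 0.1165
χ² = 0.0388 + 0.1165 = 0.1553 ≈ 0.155

0.155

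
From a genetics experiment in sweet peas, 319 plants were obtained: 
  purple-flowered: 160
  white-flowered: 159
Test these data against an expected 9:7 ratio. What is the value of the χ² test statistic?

4.813

Expected counts for N = 319 under a 9:7 ratio (total parts = 16):
  purple-flowered: 319 × 9/16 = 179.4375
  white-flowered: 319 × 7/16 = 139.5625
χ² = Σ (O − E)² / E
  purple-flowered: (160 − 179.4375)² / 179.4375 = 2.1056
  white-flowered: (159 − 139.5625)² / 139.5625 = 2.7071
χ² = 2.1056 + 2.7071 = 4.8127 ≈ 4.813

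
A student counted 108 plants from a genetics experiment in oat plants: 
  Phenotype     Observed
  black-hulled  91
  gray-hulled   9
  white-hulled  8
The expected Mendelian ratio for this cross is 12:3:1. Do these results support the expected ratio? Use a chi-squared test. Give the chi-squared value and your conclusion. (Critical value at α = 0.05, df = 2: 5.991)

7.716; not consistent

Total ratio parts = 16. Expected numbers out of 108:
  black-hulled: 108 × 12/16 = 81
  gray-hulled: 108 × 3/16 = 20.25
  white-hulled: 108 × 1/16 = 6.75
χ² = Σ (O − E)² / E
  black-hulled: (91 − 81)² / 81 = 1.2346
  gray-hulled: (9 − 20.25)² / 20.25 = 6.2500
  white-hulled: (8 − 6.75)² / 6.75 = 0.2315
χ² = 1.2346 + 6.2500 + 0.2315 = 7.7161 ≈ 7.716
Degrees of freedom = 3 − 1 = 2; critical value at α = 0.05 is 5.991.
Since 7.716 > 5.991, we reject the null hypothesis — the data do not fit the 12:3:1 ratio.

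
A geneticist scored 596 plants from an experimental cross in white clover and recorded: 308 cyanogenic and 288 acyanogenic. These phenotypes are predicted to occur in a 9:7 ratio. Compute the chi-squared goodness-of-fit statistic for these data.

5.063

Under the 9:7 hypothesis (Σ ratio = 16, N = 596):
  cyanogenic: 596 × 9/16 = 335.25
  acyanogenic: 596 × 7/16 = 260.75
χ² = Σ (O − E)² / E
  cyanogenic: (308 − 335.25)² / 335.25 = 2.2150
  acyanogenic: (288 − 260.75)² / 260.75 = 2.8478
χ² = 2.2150 + 2.8478 = 5.0628 ≈ 5.063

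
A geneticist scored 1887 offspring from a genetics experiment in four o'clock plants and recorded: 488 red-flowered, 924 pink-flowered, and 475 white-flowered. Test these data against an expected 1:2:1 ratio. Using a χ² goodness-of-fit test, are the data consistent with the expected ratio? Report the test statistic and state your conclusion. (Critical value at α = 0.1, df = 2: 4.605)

Under the 1:2:1 hypothesis (Σ ratio = 4, N = 1887):
  red-flowered: 1887 × 1/4 = 471.75
  pink-flowered: 1887 × 2/4 = 943.5
  white-flowered: 1887 × 1/4 = 471.75
χ² = Σ (O − E)² / E
  red-flowered: (488 − 471.75)² / 471.75 = 0.5598
  pink-flowered: (924 − 943.5)² / 943.5 = 0.4030
  white-flowered: (475 − 471.75)² / 471.75 = 0.0224
χ² = 0.5598 + 0.4030 + 0.0224 = 0.9852 ≈ 0.985
Degrees of freedom = 3 − 1 = 2; critical value at α = 0.1 is 4.605.
Since 0.985 < 4.605, we fail to reject the null hypothesis — the data are consistent with the 1:2:1 ratio.

0.985; consistent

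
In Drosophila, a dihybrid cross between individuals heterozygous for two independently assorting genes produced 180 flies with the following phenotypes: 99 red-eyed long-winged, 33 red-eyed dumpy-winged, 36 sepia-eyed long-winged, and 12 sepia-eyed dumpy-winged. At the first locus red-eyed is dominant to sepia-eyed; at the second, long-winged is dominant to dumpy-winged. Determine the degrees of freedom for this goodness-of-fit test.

A dihybrid F₂ with independent assortment and complete dominance at both loci gives a 9:3:3:1 phenotypic ratio.
A goodness-of-fit test with 4 phenotype classes has df = 4 − 1 = 3.

3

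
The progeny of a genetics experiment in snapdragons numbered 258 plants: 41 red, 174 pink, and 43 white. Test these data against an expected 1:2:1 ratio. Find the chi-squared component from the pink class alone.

Under the 1:2:1 hypothesis (Σ ratio = 4, N = 258):
  red: 258 × 1/4 = 64.5
  pink: 258 × 2/4 = 129
  white: 258 × 1/4 = 64.5
Contribution of pink: (174 − 129)² / 129 = 15.6977

15.698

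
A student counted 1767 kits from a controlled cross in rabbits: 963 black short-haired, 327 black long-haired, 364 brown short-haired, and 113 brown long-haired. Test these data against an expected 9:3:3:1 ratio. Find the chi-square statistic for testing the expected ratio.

4.304

Total ratio parts = 16. Expected numbers out of 1767:
  black short-haired: 1767 × 9/16 = 993.9375
  black long-haired: 1767 × 3/16 = 331.3125
  brown short-haired: 1767 × 3/16 = 331.3125
  brown long-haired: 1767 × 1/16 = 110.4375
χ² = Σ (O − E)² / E
  black short-haired: (963 − 993.9375)² / 993.9375 = 0.9630
  black long-haired: (327 − 331.3125)² / 331.3125 = 0.0561
  brown short-haired: (364 − 331.3125)² / 331.3125 = 3.2250
  brown long-haired: (113 − 110.4375)² / 110.4375 = 0.0595
χ² = 0.9630 + 0.0561 + 3.2250 + 0.0595 = 4.3036 ≈ 4.304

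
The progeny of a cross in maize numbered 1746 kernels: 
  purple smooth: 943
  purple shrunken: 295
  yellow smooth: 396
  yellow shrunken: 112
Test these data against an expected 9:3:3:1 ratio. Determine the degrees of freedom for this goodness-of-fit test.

3

A goodness-of-fit test with 4 phenotype classes has df = 4 − 1 = 3.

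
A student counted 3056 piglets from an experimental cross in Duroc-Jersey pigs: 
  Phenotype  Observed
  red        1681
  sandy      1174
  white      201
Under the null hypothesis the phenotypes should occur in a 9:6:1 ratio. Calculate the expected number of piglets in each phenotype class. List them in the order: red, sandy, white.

1719, 1146, 191

Expected counts for N = 3056 under a 9:6:1 ratio (total parts = 16):
  red: 3056 × 9/16 = 1719
  sandy: 3056 × 6/16 = 1146
  white: 3056 × 1/16 = 191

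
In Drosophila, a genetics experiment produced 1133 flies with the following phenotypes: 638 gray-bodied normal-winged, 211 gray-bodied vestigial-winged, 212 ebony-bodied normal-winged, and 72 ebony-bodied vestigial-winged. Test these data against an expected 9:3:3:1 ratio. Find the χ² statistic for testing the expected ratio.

0.031

The 9:3:3:1 ratio has 16 parts, so with N = 1133 the expected counts are:
  gray-bodied normal-winged: 1133 × 9/16 = 637.3125
  gray-bodied vestigial-winged: 1133 × 3/16 = 212.4375
  ebony-bodied normal-winged: 1133 × 3/16 = 212.4375
  ebony-bodied vestigial-winged: 1133 × 1/16 = 70.8125
χ² = Σ (O − E)² / E
  gray-bodied normal-winged: (638 − 637.3125)² / 637.3125 = 0.0007
  gray-bodied vestigial-winged: (211 − 212.4375)² / 212.4375 = 0.0097
  ebony-bodied normal-winged: (212 − 212.4375)² / 212.4375 = 0.0009
  ebony-bodied vestigial-winged: (72 − 70.8125)² / 70.8125 = 0.0199
χ² = 0.0007 + 0.0097 + 0.0009 + 0.0199 = 0.0312 ≈ 0.031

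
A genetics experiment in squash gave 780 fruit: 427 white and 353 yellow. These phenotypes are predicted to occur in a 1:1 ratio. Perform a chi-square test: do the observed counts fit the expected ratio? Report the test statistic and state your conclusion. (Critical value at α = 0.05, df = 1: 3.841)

The 1:1 ratio has 2 parts, so with N = 780 the expected counts are:
  white: 780 × 1/2 = 390
  yellow: 780 × 1/2 = 390
χ² = Σ (O − E)² / E
  white: (427 − 390)² / 390 = 3.5103
  yellow: (353 − 390)² / 390 = 3.5103
χ² = 3.5103 + 3.5103 = 7.0206 ≈ 7.021
Degrees of freedom = 2 − 1 = 1; critical value at α = 0.05 is 3.841.
Since 7.021 > 3.841, we reject the null hypothesis — the data do not fit the 1:1 ratio.

7.021; not consistent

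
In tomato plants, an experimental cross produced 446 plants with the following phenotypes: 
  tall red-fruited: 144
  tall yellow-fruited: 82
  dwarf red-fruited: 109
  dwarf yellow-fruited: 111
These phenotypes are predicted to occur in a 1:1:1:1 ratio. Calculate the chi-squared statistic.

17.336

The 1:1:1:1 ratio has 4 parts, so with N = 446 the expected counts are:
  tall red-fruited: 446 × 1/4 = 111.5
  tall yellow-fruited: 446 × 1/4 = 111.5
  dwarf red-fruited: 446 × 1/4 = 111.5
  dwarf yellow-fruited: 446 × 1/4 = 111.5
χ² = Σ (O − E)² / E
  tall red-fruited: (144 − 111.5)² / 111.5 = 9.4731
  tall yellow-fruited: (82 − 111.5)² / 111.5 = 7.8049
  dwarf red-fruited: (109 − 111.5)² / 111.5 = 0.0561
  dwarf yellow-fruited: (111 − 111.5)² / 111.5 = 0.0022
χ² = 9.4731 + 7.8049 + 0.0561 + 0.0022 = 17.3363 ≈ 17.336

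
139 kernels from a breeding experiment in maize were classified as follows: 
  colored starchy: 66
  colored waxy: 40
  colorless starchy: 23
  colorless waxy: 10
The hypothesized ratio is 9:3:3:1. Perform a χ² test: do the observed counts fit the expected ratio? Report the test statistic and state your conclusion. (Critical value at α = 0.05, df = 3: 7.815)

Total ratio parts = 16. Expected numbers out of 139:
  colored starchy: 139 × 9/16 = 78.1875
  colored waxy: 139 × 3/16 = 26.0625
  colorless starchy: 139 × 3/16 = 26.0625
  colorless waxy: 139 × 1/16 = 8.6875
χ² = Σ (O − E)² / E
  colored starchy: (66 − 78.1875)² / 78.1875 = 1.8997
  colored waxy: (40 − 26.0625)² / 26.0625 = 7.4534
  colorless starchy: (23 − 26.0625)² / 26.0625 = 0.3599
  colorless waxy: (10 − 8.6875)² / 8.6875 = 0.1983
χ² = 1.8997 + 7.4534 + 0.3599 + 0.1983 = 9.9113 ≈ 9.911
Degrees of freedom = 4 − 1 = 3; critical value at α = 0.05 is 7.815.
Since 9.911 > 7.815, we reject the null hypothesis — the data do not fit the 9:3:3:1 ratio.

9.911; not consistent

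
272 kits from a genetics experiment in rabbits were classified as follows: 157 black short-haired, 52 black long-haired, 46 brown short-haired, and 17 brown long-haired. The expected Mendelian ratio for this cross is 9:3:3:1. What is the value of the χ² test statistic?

0.614

Total ratio parts = 16. Expected numbers out of 272:
  black short-haired: 272 × 9/16 = 153
  black long-haired: 272 × 3/16 = 51
  brown short-haired: 272 × 3/16 = 51
  brown long-haired: 272 × 1/16 = 17
χ² = Σ (O − E)² / E
  black short-haired: (157 − 153)² / 153 = 0.1046
  black long-haired: (52 − 51)² / 51 = 0.0196
  brown short-haired: (46 − 51)² / 51 = 0.4902
  brown long-haired: (17 − 17)² / 17 = 0.0000
χ² = 0.1046 + 0.0196 + 0.4902 + 0.0000 = 0.6144 ≈ 0.614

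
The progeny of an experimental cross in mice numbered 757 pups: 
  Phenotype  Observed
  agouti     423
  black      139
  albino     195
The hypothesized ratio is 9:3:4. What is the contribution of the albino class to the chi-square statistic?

Under the 9:3:4 hypothesis (Σ ratio = 16, N = 757):
  agouti: 757 × 9/16 = 425.8125
  black: 757 × 3/16 = 141.9375
  albino: 757 × 4/16 = 189.25
Contribution of albino: (195 − 189.25)² / 189.25 = 0.1747

0.175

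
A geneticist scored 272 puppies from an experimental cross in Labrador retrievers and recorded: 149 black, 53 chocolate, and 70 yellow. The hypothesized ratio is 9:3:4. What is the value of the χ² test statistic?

0.242

Under the 9:3:4 hypothesis (Σ ratio = 16, N = 272):
  black: 272 × 9/16 = 153
  chocolate: 272 × 3/16 = 51
  yellow: 272 × 4/16 = 68
χ² = Σ (O − E)² / E
  black: (149 − 153)² / 153 = 0.1046
  chocolate: (53 − 51)² / 51 = 0.0784
  yellow: (70 − 68)² / 68 = 0.0588
χ² = 0.1046 + 0.0784 + 0.0588 = 0.2418 ≈ 0.242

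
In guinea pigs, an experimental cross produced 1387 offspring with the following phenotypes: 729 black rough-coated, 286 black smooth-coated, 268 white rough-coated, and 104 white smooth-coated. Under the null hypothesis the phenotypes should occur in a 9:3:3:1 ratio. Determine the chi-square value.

Total ratio parts = 16. Expected numbers out of 1387:
  black rough-coated: 1387 × 9/16 = 780.1875
  black smooth-coated: 1387 × 3/16 = 260.0625
  white rough-coated: 1387 × 3/16 = 260.0625
  white smooth-coated: 1387 × 1/16 = 86.6875
χ² = Σ (O − E)² / E
  black rough-coated: (729 − 780.1875)² / 780.1875 = 3.3584
  black smooth-coated: (286 − 260.0625)² / 260.0625 = 2.5869
  white rough-coated: (268 − 260.0625)² / 260.0625 = 0.2423
  white smooth-coated: (104 − 86.6875)² / 86.6875 = 3.4575
χ² = 3.3584 + 2.5869 + 0.2423 + 3.4575 = 9.6451 ≈ 9.645

9.645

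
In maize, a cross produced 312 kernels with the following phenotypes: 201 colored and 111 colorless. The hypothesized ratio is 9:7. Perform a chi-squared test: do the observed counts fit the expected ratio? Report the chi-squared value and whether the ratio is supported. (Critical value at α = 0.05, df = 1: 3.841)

Total ratio parts = 16. Expected numbers out of 312:
  colored: 312 × 9/16 = 175.5
  colorless: 312 × 7/16 = 136.5
χ² = Σ (O − E)² / E
  colored: (201 − 175.5)² / 175.5 = 3.7051
  colorless: (111 − 136.5)² / 136.5 = 4.7637
χ² = 3.7051 + 4.7637 = 8.4688 ≈ 8.469
Degrees of freedom = 2 − 1 = 1; critical value at α = 0.05 is 3.841.
Since 8.469 > 3.841, we reject the null hypothesis — the data do not fit the 9:7 ratio.

8.469; not consistent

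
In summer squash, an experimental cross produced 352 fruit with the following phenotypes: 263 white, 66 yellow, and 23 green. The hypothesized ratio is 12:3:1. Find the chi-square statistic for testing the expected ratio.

Expected counts for N = 352 under a 12:3:1 ratio (total parts = 16):
  white: 352 × 12/16 = 264
  yellow: 352 × 3/16 = 66
  green: 352 × 1/16 = 22
χ² = Σ (O − E)² / E
  white: (263 − 264)² / 264 = 0.0038
  yellow: (66 − 66)² / 66 = 0.0000
  green: (23 − 22)² / 22 = 0.0455
χ² = 0.0038 + 0.0000 + 0.0455 = 0.0493 ≈ 0.049

0.049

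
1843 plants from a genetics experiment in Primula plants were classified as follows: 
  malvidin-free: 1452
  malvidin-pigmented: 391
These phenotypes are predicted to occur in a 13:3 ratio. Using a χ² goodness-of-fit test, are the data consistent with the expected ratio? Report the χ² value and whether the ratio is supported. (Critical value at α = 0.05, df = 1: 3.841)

Total ratio parts = 16. Expected numbers out of 1843:
  malvidin-free: 1843 × 13/16 = 1497.4375
  malvidin-pigmented: 1843 × 3/16 = 345.5625
χ² = Σ (O − E)² / E
  malvidin-free: (1452 − 1497.4375)² / 1497.4375 = 1.3787
  malvidin-pigmented: (391 − 345.5625)² / 345.5625 = 5.9745
χ² = 1.3787 + 5.9745 = 7.3532 ≈ 7.353
Degrees of freedom = 2 − 1 = 1; critical value at α = 0.05 is 3.841.
Since 7.353 > 3.841, we reject the null hypothesis — the data do not fit the 13:3 ratio.

7.353; not consistent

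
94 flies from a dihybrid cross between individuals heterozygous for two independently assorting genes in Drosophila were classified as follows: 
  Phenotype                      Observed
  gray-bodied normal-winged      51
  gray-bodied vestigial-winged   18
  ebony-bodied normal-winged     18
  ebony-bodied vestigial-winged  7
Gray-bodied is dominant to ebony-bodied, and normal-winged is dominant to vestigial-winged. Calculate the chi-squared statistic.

0.298

A dihybrid F₂ with independent assortment and complete dominance at both loci gives a 9:3:3:1 phenotypic ratio.
The 9:3:3:1 ratio has 16 parts, so with N = 94 the expected counts are:
  gray-bodied normal-winged: 94 × 9/16 = 52.875
  gray-bodied vestigial-winged: 94 × 3/16 = 17.625
  ebony-bodied normal-winged: 94 × 3/16 = 17.625
  ebony-bodied vestigial-winged: 94 × 1/16 = 5.875
χ² = Σ (O − E)² / E
  gray-bodied normal-winged: (51 − 52.875)² / 52.875 = 0.0665
  gray-bodied vestigial-winged: (18 − 17.625)² / 17.625 = 0.0080
  ebony-bodied normal-winged: (18 − 17.625)² / 17.625 = 0.0080
  ebony-bodied vestigial-winged: (7 − 5.875)² / 5.875 = 0.2154
χ² = 0.0665 + 0.0080 + 0.0080 + 0.2154 = 0.2979 ≈ 0.298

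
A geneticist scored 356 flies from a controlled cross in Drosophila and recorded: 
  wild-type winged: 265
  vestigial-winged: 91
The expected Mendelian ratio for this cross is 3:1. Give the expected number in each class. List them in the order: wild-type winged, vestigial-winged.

267, 89

Under the 3:1 hypothesis (Σ ratio = 4, N = 356):
  wild-type winged: 356 × 3/4 = 267
  vestigial-winged: 356 × 1/4 = 89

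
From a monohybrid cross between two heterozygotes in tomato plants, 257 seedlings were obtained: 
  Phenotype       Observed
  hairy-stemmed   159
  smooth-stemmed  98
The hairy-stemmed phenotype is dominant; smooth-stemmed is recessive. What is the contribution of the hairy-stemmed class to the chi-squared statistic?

5.910

For a monohybrid cross between heterozygotes with complete dominance, the expected phenotypic ratio is 3:1.
Under the 3:1 hypothesis (Σ ratio = 4, N = 257):
  hairy-stemmed: 257 × 3/4 = 192.75
  smooth-stemmed: 257 × 1/4 = 64.25
Contribution of hairy-stemmed: (159 − 192.75)² / 192.75 = 5.9095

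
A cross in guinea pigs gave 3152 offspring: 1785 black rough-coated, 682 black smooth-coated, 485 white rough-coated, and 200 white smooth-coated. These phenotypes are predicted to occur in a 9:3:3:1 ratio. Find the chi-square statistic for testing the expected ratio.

33.151

Expected counts for N = 3152 under a 9:3:3:1 ratio (total parts = 16):
  black rough-coated: 3152 × 9/16 = 1773
  black smooth-coated: 3152 × 3/16 = 591
  white rough-coated: 3152 × 3/16 = 591
  white smooth-coated: 3152 × 1/16 = 197
χ² = Σ (O − E)² / E
  black rough-coated: (1785 − 1773)² / 1773 = 0.0812
  black smooth-coated: (682 − 591)² / 591 = 14.0118
  white rough-coated: (485 − 591)² / 591 = 19.0118
  white smooth-coated: (200 − 197)² / 197 = 0.0457
χ² = 0.0812 + 14.0118 + 19.0118 + 0.0457 = 33.1505 ≈ 33.151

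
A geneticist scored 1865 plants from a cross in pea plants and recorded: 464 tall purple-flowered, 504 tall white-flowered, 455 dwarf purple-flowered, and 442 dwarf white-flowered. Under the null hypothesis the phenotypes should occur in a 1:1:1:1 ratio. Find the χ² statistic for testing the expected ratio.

The 1:1:1:1 ratio has 4 parts, so with N = 1865 the expected counts are:
  tall purple-flowered: 1865 × 1/4 = 466.25
  tall white-flowered: 1865 × 1/4 = 466.25
  dwarf purple-flowered: 1865 × 1/4 = 466.25
  dwarf white-flowered: 1865 × 1/4 = 466.25
χ² = Σ (O − E)² / E
  tall purple-flowered: (464 − 466.25)² / 466.25 = 0.0109
  tall white-flowered: (504 − 466.25)² / 466.25 = 3.0564
  dwarf purple-flowered: (455 − 466.25)² / 466.25 = 0.2714
  dwarf white-flowered: (442 − 466.25)² / 466.25 = 1.2613
χ² = 0.0109 + 3.0564 + 0.2714 + 1.2613 = 4.600

4.600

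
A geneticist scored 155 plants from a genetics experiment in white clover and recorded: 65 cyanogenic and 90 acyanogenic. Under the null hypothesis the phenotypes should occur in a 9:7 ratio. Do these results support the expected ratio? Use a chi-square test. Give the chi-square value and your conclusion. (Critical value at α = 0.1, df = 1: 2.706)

Expected counts for N = 155 under a 9:7 ratio (total parts = 16):
  cyanogenic: 155 × 9/16 = 87.1875
  acyanogenic: 155 × 7/16 = 67.8125
χ² = Σ (O − E)² / E
  cyanogenic: (65 − 87.1875)² / 87.1875 = 5.6463
  acyanogenic: (90 − 67.8125)² / 67.8125 = 7.2595
χ² = 5.6463 + 7.2595 = 12.9058 ≈ 12.906
Degrees of freedom = 2 − 1 = 1; critical value at α = 0.1 is 2.706.
Since 12.906 > 2.706, we reject the null hypothesis — the data do not fit the 9:7 ratio.

12.906; not consistent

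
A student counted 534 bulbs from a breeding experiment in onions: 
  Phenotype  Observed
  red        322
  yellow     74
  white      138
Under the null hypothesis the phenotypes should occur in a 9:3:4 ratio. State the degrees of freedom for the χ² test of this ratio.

2

A goodness-of-fit test with 3 phenotype classes has df = 3 − 1 = 2.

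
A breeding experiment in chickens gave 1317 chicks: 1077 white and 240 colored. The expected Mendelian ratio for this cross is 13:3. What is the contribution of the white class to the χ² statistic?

0.045

The 13:3 ratio has 16 parts, so with N = 1317 the expected counts are:
  white: 1317 × 13/16 = 1070.0625
  colored: 1317 × 3/16 = 246.9375
Contribution of white: (1077 − 1070.0625)² / 1070.0625 = 0.0450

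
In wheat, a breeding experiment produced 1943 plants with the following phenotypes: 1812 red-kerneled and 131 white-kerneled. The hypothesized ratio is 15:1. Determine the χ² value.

Expected counts for N = 1943 under a 15:1 ratio (total parts = 16):
  red-kerneled: 1943 × 15/16 = 1821.5625
  white-kerneled: 1943 × 1/16 = 121.4375
χ² = Σ (O − E)² / E
  red-kerneled: (1812 − 1821.5625)² / 1821.5625 = 0.0502
  white-kerneled: (131 − 121.4375)² / 121.4375 = 0.7530
χ² = 0.0502 + 0.7530 = 0.8032 ≈ 0.803

0.803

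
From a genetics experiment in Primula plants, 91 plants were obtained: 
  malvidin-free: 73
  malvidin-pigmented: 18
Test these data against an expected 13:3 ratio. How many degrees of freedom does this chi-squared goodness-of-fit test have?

A goodness-of-fit test with 2 phenotype classes has df = 2 − 1 = 1.

1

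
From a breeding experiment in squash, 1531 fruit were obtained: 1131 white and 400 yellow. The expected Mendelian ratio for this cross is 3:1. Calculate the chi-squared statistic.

Under the 3:1 hypothesis (Σ ratio = 4, N = 1531):
  white: 1531 × 3/4 = 1148.25
  yellow: 1531 × 1/4 = 382.75
χ² = Σ (O − E)² / E
  white: (1131 − 1148.25)² / 1148.25 = 0.2591
  yellow: (400 − 382.75)² / 382.75 = 0.7774
χ² = 0.2591 + 0.7774 = 1.0365 ≈ 1.037

1.037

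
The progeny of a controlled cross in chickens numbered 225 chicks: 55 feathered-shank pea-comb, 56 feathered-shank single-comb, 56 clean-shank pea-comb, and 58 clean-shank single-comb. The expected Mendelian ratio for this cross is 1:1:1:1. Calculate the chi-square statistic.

0.084

Under the 1:1:1:1 hypothesis (Σ ratio = 4, N = 225):
  feathered-shank pea-comb: 225 × 1/4 = 56.25
  feathered-shank single-comb: 225 × 1/4 = 56.25
  clean-shank pea-comb: 225 × 1/4 = 56.25
  clean-shank single-comb: 225 × 1/4 = 56.25
χ² = Σ (O − E)² / E
  feathered-shank pea-comb: (55 − 56.25)² / 56.25 = 0.0278
  feathered-shank single-comb: (56 − 56.25)² / 56.25 = 0.0011
  clean-shank pea-comb: (56 − 56.25)² / 56.25 = 0.0011
  clean-shank single-comb: (58 − 56.25)² / 56.25 = 0.0544
χ² = 0.0278 + 0.0011 + 0.0011 + 0.0544 = 0.0844 ≈ 0.084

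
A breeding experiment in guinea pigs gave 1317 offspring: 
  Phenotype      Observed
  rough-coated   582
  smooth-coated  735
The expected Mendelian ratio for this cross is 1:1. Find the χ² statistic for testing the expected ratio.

Expected counts for N = 1317 under a 1:1 ratio (total parts = 2):
  rough-coated: 1317 × 1/2 = 658.5
  smooth-coated: 1317 × 1/2 = 658.5
χ² = Σ (O − E)² / E
  rough-coated: (582 − 658.5)² / 658.5 = 8.8872
  smooth-coated: (735 − 658.5)² / 658.5 = 8.8872
χ² = 8.8872 + 8.8872 = 17.7744 ≈ 17.774

17.774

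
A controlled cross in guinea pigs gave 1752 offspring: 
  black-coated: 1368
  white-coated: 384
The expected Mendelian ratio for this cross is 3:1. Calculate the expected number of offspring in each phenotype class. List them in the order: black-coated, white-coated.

1314, 438

Under the 3:1 hypothesis (Σ ratio = 4, N = 1752):
  black-coated: 1752 × 3/4 = 1314
  white-coated: 1752 × 1/4 = 438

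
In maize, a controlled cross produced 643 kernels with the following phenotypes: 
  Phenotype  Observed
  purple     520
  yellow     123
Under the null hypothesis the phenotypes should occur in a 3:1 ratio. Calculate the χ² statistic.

Expected counts for N = 643 under a 3:1 ratio (total parts = 4):
  purple: 643 × 3/4 = 482.25
  yellow: 643 × 1/4 = 160.75
χ² = Σ (O − E)² / E
  purple: (520 − 482.25)² / 482.25 = 2.9550
  yellow: (123 − 160.75)² / 160.75 = 8.8651
χ² = 2.9550 + 8.8651 = 11.8201 ≈ 11.820

11.820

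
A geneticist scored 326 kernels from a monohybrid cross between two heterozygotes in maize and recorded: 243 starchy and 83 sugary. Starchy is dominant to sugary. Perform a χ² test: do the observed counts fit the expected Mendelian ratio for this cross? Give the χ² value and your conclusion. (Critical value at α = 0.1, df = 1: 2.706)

For a monohybrid cross between heterozygotes with complete dominance, the expected phenotypic ratio is 3:1.
Total ratio parts = 4. Expected numbers out of 326:
  starchy: 326 × 3/4 = 244.5
  sugary: 326 × 1/4 = 81.5
χ² = Σ (O − E)² / E
  starchy: (243 − 244.5)² / 244.5 = 0.0092
  sugary: (83 − 81.5)² / 81.5 = 0.0276
χ² = 0.0092 + 0.0276 = 0.0368 ≈ 0.037
Degrees of freedom = 2 − 1 = 1; critical value at α = 0.1 is 2.706.
Since 0.037 < 2.706, we fail to reject the null hypothesis — the data are consistent with the 3:1 ratio.

0.037; consistent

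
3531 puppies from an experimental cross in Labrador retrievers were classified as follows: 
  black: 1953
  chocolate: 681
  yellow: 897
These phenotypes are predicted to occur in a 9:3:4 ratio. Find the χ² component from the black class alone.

Expected counts for N = 3531 under a 9:3:4 ratio (total parts = 16):
  black: 3531 × 9/16 = 1986.1875
  chocolate: 3531 × 3/16 = 662.0625
  yellow: 3531 × 4/16 = 882.75
Contribution of black: (1953 − 1986.1875)² / 1986.1875 = 0.5545

0.555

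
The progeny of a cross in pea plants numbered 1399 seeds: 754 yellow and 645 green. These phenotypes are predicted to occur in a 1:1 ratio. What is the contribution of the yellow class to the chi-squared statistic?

4.246

The 1:1 ratio has 2 parts, so with N = 1399 the expected counts are:
  yellow: 1399 × 1/2 = 699.5
  green: 1399 × 1/2 = 699.5
Contribution of yellow: (754 − 699.5)² / 699.5 = 4.2462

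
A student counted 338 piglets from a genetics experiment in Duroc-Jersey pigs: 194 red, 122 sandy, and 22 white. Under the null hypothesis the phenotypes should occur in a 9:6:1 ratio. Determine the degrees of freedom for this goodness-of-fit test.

A goodness-of-fit test with 3 phenotype classes has df = 3 − 1 = 2.

2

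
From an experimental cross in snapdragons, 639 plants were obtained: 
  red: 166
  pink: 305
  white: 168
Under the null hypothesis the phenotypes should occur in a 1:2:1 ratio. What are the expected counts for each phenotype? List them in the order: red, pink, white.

Expected counts for N = 639 under a 1:2:1 ratio (total parts = 4):
  red: 639 × 1/4 = 159.75
  pink: 639 × 2/4 = 319.5
  white: 639 × 1/4 = 159.75

159.75, 319.5, 159.75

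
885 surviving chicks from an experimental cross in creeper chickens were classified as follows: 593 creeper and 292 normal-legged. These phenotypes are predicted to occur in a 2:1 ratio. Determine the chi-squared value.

The 2:1 ratio has 3 parts, so with N = 885 the expected counts are:
  creeper: 885 × 2/3 = 590
  normal-legged: 885 × 1/3 = 295
χ² = Σ (O − E)² / E
  creeper: (593 − 590)² / 590 = 0.0153
  normal-legged: (292 − 295)² / 295 = 0.0305
χ² = 0.0153 + 0.0305 = 0.0458 ≈ 0.046

0.046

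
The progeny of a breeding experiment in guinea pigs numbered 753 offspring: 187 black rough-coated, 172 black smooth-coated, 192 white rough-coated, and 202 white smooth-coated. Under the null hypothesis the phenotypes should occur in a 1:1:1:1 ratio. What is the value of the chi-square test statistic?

Under the 1:1:1:1 hypothesis (Σ ratio = 4, N = 753):
  black rough-coated: 753 × 1/4 = 188.25
  black smooth-coated: 753 × 1/4 = 188.25
  white rough-coated: 753 × 1/4 = 188.25
  white smooth-coated: 753 × 1/4 = 188.25
χ² = Σ (O − E)² / E
  black rough-coated: (187 − 188.25)² / 188.25 = 0.0083
  black smooth-coated: (172 − 188.25)² / 188.25 = 1.4027
  white rough-coated: (192 − 188.25)² / 188.25 = 0.0747
  white smooth-coated: (202 − 188.25)² / 188.25 = 1.0043
χ² = 0.0083 + 1.4027 + 0.0747 + 1.0043 = 2.490

2.490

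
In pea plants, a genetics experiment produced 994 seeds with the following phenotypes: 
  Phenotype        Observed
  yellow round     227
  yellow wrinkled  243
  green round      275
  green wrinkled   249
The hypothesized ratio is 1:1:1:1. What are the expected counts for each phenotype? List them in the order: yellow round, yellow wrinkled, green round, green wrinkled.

Total ratio parts = 4. Expected numbers out of 994:
  yellow round: 994 × 1/4 = 248.5
  yellow wrinkled: 994 × 1/4 = 248.5
  green round: 994 × 1/4 = 248.5
  green wrinkled: 994 × 1/4 = 248.5

248.5, 248.5, 248.5, 248.5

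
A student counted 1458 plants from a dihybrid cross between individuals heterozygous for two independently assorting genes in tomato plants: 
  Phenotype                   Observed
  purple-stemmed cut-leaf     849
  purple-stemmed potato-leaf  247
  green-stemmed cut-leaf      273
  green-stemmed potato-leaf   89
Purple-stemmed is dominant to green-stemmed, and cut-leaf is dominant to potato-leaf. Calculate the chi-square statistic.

A dihybrid F₂ with independent assortment and complete dominance at both loci gives a 9:3:3:1 phenotypic ratio.
Total ratio parts = 16. Expected numbers out of 1458:
  purple-stemmed cut-leaf: 1458 × 9/16 = 820.125
  purple-stemmed potato-leaf: 1458 × 3/16 = 273.375
  green-stemmed cut-leaf: 1458 × 3/16 = 273.375
  green-stemmed potato-leaf: 1458 × 1/16 = 91.125
χ² = Σ (O − E)² / E
  purple-stemmed cut-leaf: (849 − 820.125)² / 820.125 = 1.0166
  purple-stemmed potato-leaf: (247 − 273.375)² / 273.375 = 2.5446
  green-stemmed cut-leaf: (273 − 273.375)² / 273.375 = 0.0005
  green-stemmed potato-leaf: (89 − 91.125)² / 91.125 = 0.0496
χ² = 1.0166 + 2.5446 + 0.0005 + 0.0496 = 3.6113 ≈ 3.611

3.611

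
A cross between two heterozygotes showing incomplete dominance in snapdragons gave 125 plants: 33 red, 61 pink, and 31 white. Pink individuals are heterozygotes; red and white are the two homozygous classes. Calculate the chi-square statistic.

With incomplete dominance, a heterozygote × heterozygote cross gives a 1:2:1 phenotypic ratio.
The 1:2:1 ratio has 4 parts, so with N = 125 the expected counts are:
  red: 125 × 1/4 = 31.25
  pink: 125 × 2/4 = 62.5
  white: 125 × 1/4 = 31.25
χ² = Σ (O − E)² / E
  red: (33 − 31.25)² / 31.25 = 0.0980
  pink: (61 − 62.5)² / 62.5 = 0.0360
  white: (31 − 31.25)² / 31.25 = 0.0020
χ² = 0.0980 + 0.0360 + 0.0020 = 0.136

0.136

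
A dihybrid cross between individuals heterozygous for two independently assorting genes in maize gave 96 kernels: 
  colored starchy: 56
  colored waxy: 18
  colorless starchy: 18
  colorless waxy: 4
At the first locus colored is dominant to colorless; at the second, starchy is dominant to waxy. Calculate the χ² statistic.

A dihybrid F₂ with independent assortment and complete dominance at both loci gives a 9:3:3:1 phenotypic ratio.
Under the 9:3:3:1 hypothesis (Σ ratio = 16, N = 96):
  colored starchy: 96 × 9/16 = 54
  colored waxy: 96 × 3/16 = 18
  colorless starchy: 96 × 3/16 = 18
  colorless waxy: 96 × 1/16 = 6
χ² = Σ (O − E)² / E
  colored starchy: (56 − 54)² / 54 = 0.0741
  colored waxy: (18 − 18)² / 18 = 0.0000
  colorless starchy: (18 − 18)² / 18 = 0.0000
  colorless waxy: (4 − 6)² / 6 = 0.6667
χ² = 0.0741 + 0.0000 + 0.0000 + 0.6667 = 0.7408 ≈ 0.741

0.741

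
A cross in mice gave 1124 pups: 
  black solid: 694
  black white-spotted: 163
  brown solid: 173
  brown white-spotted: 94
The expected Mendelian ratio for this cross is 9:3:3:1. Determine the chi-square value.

31.641

The 9:3:3:1 ratio has 16 parts, so with N = 1124 the expected counts are:
  black solid: 1124 × 9/16 = 632.25
  black white-spotted: 1124 × 3/16 = 210.75
  brown solid: 1124 × 3/16 = 210.75
  brown white-spotted: 1124 × 1/16 = 70.25
χ² = Σ (O − E)² / E
  black solid: (694 − 632.25)² / 632.25 = 6.0309
  black white-spotted: (163 − 210.75)² / 210.75 = 10.8188
  brown solid: (173 − 210.75)² / 210.75 = 6.7619
  brown white-spotted: (94 − 70.25)² / 70.25 = 8.0294
χ² = 6.0309 + 10.8188 + 6.7619 + 8.0294 = 31.641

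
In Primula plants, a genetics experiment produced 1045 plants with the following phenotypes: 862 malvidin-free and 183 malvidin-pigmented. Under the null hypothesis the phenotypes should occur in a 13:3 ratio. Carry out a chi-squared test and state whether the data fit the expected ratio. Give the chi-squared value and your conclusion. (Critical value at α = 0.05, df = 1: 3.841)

1.051; consistent

Under the 13:3 hypothesis (Σ ratio = 16, N = 1045):
  malvidin-free: 1045 × 13/16 = 849.0625
  malvidin-pigmented: 1045 × 3/16 = 195.9375
χ² = Σ (O − E)² / E
  malvidin-free: (862 − 849.0625)² / 849.0625 = 0.1971
  malvidin-pigmented: (183 − 195.9375)² / 195.9375 = 0.8542
χ² = 0.1971 + 0.8542 = 1.0513 ≈ 1.051
Degrees of freedom = 2 − 1 = 1; critical value at α = 0.05 is 3.841.
Since 1.051 < 3.841, we fail to reject the null hypothesis — the data are consistent with the 13:3 ratio.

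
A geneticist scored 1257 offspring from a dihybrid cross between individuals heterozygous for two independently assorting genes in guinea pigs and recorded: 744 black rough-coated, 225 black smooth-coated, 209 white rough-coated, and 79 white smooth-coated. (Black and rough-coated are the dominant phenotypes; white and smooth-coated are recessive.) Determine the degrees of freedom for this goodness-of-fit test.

3

A dihybrid F₂ with independent assortment and complete dominance at both loci gives a 9:3:3:1 phenotypic ratio.
A goodness-of-fit test with 4 phenotype classes has df = 4 − 1 = 3.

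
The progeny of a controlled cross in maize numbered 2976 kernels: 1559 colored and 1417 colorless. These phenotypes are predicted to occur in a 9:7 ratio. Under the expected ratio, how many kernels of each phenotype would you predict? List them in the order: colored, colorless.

1674, 1302

Under the 9:7 hypothesis (Σ ratio = 16, N = 2976):
  colored: 2976 × 9/16 = 1674
  colorless: 2976 × 7/16 = 1302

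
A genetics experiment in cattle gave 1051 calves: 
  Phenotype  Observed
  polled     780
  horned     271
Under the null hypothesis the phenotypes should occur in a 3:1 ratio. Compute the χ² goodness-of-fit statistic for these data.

0.345

Expected counts for N = 1051 under a 3:1 ratio (total parts = 4):
  polled: 1051 × 3/4 = 788.25
  horned: 1051 × 1/4 = 262.75
χ² = Σ (O − E)² / E
  polled: (780 − 788.25)² / 788.25 = 0.0863
  horned: (271 − 262.75)² / 262.75 = 0.2590
χ² = 0.0863 + 0.2590 = 0.3453 ≈ 0.345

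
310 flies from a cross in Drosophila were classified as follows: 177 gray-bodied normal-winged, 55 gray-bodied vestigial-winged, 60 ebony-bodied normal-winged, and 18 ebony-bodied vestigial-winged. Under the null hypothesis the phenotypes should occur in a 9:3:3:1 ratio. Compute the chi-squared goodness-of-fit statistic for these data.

0.366

Expected counts for N = 310 under a 9:3:3:1 ratio (total parts = 16):
  gray-bodied normal-winged: 310 × 9/16 = 174.375
  gray-bodied vestigial-winged: 310 × 3/16 = 58.125
  ebony-bodied normal-winged: 310 × 3/16 = 58.125
  ebony-bodied vestigial-winged: 310 × 1/16 = 19.375
χ² = Σ (O − E)² / E
  gray-bodied normal-winged: (177 − 174.375)² / 174.375 = 0.0395
  gray-bodied vestigial-winged: (55 − 58.125)² / 58.125 = 0.1680
  ebony-bodied normal-winged: (60 − 58.125)² / 58.125 = 0.0605
  ebony-bodied vestigial-winged: (18 − 19.375)² / 19.375 = 0.0976
χ² = 0.0395 + 0.1680 + 0.0605 + 0.0976 = 0.3656 ≈ 0.366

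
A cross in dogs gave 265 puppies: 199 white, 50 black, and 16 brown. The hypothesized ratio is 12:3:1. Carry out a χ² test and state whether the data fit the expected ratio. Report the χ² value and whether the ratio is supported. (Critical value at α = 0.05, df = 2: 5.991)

Total ratio parts = 16. Expected numbers out of 265:
  white: 265 × 12/16 = 198.75
  black: 265 × 3/16 = 49.6875
  brown: 265 × 1/16 = 16.5625
χ² = Σ (O − E)² / E
  white: (199 − 198.75)² / 198.75 = 0.0003
  black: (50 − 49.6875)² / 49.6875 = 0.0020
  brown: (16 − 16.5625)² / 16.5625 = 0.0191
χ² = 0.0003 + 0.0020 + 0.0191 = 0.0214 ≈ 0.021
Degrees of freedom = 3 − 1 = 2; critical value at α = 0.05 is 5.991.
Since 0.021 < 5.991, we fail to reject the null hypothesis — the data are consistent with the 12:3:1 ratio.

0.021; consistent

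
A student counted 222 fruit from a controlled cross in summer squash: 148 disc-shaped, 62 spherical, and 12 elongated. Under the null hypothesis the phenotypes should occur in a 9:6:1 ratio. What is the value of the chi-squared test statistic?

The 9:6:1 ratio has 16 parts, so with N = 222 the expected counts are:
  disc-shaped: 222 × 9/16 = 124.875
  spherical: 222 × 6/16 = 83.25
  elongated: 222 × 1/16 = 13.875
χ² = Σ (O − E)² / E
  disc-shaped: (148 − 124.875)² / 124.875 = 4.2824
  spherical: (62 − 83.25)² / 83.25 = 5.4242
  elongated: (12 − 13.875)² / 13.875 = 0.2534
χ² = 4.2824 + 5.4242 + 0.2534 = 9.960

9.960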